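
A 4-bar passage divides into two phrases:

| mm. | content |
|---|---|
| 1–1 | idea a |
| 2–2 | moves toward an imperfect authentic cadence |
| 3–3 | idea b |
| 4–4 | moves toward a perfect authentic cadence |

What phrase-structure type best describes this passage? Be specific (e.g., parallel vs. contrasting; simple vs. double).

contrasting period

Phrase 1 ends with an imperfect authentic cadence (weaker) and phrase 2 with a perfect authentic cadence (stronger): antecedent + consequent = a period.
The two phrases open with different material (a / b), so the period is contrasting.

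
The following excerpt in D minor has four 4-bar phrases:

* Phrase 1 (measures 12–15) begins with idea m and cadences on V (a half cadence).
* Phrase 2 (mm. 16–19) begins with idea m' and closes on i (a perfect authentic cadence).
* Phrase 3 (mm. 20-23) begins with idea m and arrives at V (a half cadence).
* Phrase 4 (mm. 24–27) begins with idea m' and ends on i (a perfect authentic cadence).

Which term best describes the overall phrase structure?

repeated period

The cadence pattern HC–PAC–HC–PAC is weak–strong twice, and phrases 3–4 restate phrases 1–2: a period heard twice, not a double period (which would end weakly at phrase 2).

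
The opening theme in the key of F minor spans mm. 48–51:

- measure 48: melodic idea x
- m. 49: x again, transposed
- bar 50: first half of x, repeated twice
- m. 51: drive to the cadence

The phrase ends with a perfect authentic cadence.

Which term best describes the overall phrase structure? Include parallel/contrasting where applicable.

Basic idea (m. 48) + its repetition (m. 49) form the presentation; fragmentation and cadence (measures 50–51) form the continuation — the 4-bar whole is a sentence.

sentence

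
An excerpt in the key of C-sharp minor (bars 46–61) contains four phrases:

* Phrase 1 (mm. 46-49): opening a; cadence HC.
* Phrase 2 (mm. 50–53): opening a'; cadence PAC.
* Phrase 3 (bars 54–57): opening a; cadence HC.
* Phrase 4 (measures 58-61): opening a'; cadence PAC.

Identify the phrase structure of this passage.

The cadence pattern HC–PAC–HC–PAC is weak–strong twice, and phrases 3–4 restate phrases 1–2: a period heard twice, not a double period (which would end weakly at phrase 2).

repeated period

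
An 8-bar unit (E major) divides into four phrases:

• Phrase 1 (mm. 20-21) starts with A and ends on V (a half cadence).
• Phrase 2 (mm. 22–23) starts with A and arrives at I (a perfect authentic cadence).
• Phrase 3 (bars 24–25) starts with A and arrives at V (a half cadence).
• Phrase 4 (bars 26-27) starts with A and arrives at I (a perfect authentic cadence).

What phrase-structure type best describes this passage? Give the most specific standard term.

The cadence pattern HC–PAC–HC–PAC is weak–strong twice, and phrases 3–4 restate phrases 1–2: a period heard twice, not a double period (which would end weakly at phrase 2).

repeated period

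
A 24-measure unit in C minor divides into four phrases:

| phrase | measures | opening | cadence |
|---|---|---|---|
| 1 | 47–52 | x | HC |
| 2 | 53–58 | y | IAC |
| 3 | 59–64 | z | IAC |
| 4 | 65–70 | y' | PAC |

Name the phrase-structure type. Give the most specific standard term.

contrasting double period

Four phrases in two halves: the first half (bars 47–58) ends with an imperfect authentic cadence, the second (mm. 59–70) with a perfect authentic cadence — a large antecedent–consequent pair, i.e. a double period.
Phrase 3 begins with different material from phrase 1, making it contrasting.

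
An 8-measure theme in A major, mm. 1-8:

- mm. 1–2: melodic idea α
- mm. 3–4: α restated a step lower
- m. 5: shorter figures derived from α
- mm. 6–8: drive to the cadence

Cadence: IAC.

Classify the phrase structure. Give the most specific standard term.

Basic idea (measures 1-2) + its repetition (bars 3–4) form the presentation; fragmentation and cadence (measures 5–8) form the continuation — the 8-bar whole is a sentence.

sentence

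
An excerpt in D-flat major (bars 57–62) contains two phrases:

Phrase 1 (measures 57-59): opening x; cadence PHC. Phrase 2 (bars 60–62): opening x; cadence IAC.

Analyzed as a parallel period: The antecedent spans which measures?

measures 57–59

The antecedent is the phrase ending with the weaker cadence (Phrygian half cadence, phrase 1) and the consequent the one ending more conclusively (imperfect authentic cadence, phrase 2); the antecedent is mm. 57–59.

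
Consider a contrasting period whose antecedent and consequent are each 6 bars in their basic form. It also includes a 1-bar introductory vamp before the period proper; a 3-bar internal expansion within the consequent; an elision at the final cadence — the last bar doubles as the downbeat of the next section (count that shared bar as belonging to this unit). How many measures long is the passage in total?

16 measures

Basic contrasting period: 6 + 6 = 12 bars.
12 (basic form) + 1 (introduction) + 3 (internal expansion) = 16.
The elision shares a bar with the next section but does not change this unit's count.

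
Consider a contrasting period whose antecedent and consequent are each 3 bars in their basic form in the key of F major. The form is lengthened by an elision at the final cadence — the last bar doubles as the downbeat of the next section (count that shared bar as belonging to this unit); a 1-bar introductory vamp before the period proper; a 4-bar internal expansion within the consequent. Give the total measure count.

11 measures

Basic contrasting period: 3 + 3 = 6 bars.
6 (basic form) + 1 (introduction) + 4 (internal expansion) = 11.
The elision shares a bar with the next section but does not change this unit's count.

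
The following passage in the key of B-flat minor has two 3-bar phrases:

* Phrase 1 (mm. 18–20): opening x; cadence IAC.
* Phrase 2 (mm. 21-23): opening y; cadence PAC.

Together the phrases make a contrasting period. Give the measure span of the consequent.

The phrase ending with the weaker cadence (imperfect authentic cadence) is the antecedent; the one ending more conclusively (perfect authentic cadence) is the consequent. The consequent is measures 21–23.

measures 21–23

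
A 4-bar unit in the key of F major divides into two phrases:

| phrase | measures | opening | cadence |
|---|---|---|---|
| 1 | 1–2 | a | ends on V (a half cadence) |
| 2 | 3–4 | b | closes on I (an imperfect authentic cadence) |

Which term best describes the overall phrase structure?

Phrase 1 ends with a half cadence (weaker) and phrase 2 with an imperfect authentic cadence (stronger): antecedent + consequent = a period.
The two phrases open with different material (a / b), so the period is contrasting.

contrasting period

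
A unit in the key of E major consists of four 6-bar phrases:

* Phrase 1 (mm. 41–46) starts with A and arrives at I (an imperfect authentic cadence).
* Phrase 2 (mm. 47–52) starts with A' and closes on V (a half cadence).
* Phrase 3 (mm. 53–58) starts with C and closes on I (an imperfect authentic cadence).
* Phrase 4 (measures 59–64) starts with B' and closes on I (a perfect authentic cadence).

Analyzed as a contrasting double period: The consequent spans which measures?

In a double period the four phrases pair into a large antecedent (phrases 1–2, ending half cadence) and a large consequent (phrases 3–4, ending perfect authentic cadence). The consequent spans mm. 53–64.

measures 53–64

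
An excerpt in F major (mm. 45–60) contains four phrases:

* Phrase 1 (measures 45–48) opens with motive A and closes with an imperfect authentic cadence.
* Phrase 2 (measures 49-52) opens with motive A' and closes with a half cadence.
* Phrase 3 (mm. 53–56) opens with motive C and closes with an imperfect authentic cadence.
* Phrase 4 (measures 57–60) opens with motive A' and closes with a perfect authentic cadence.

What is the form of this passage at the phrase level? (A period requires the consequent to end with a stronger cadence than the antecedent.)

Four phrases in two halves: the first half (mm. 45–52) ends with a half cadence, the second (measures 53–60) with a perfect authentic cadence — a large antecedent–consequent pair, i.e. a double period.
Phrase 3 begins with different material from phrase 1, making it contrasting.

contrasting double period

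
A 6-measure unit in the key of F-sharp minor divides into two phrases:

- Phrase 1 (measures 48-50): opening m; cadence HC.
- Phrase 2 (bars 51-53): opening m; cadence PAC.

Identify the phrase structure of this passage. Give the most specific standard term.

parallel period

Phrase 1 ends with a half cadence (weaker) and phrase 2 with a perfect authentic cadence (stronger): antecedent + consequent = a period.
The two phrases open with the same material (m / m), so the period is parallel.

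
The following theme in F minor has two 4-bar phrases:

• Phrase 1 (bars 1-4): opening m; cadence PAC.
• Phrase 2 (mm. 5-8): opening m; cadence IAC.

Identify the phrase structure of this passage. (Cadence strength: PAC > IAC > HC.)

phrase group

The second phrase closes with an imperfect authentic cadence, which is not stronger than the first phrase's perfect authentic cadence; without a weak→strong cadential pair there is no antecedent–consequent relationship, so this is a phrase group rather than a period.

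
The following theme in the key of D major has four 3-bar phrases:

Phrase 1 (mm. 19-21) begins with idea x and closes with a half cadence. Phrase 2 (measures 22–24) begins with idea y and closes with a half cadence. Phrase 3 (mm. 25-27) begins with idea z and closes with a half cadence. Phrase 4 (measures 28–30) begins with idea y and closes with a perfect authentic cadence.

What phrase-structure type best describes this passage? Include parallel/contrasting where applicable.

contrasting double period

Four phrases in two halves: the first half (mm. 19-24) ends with a half cadence, the second (mm. 25–30) with a perfect authentic cadence — a large antecedent–consequent pair, i.e. a double period.
Phrase 3 begins with different material from phrase 1, making it contrasting.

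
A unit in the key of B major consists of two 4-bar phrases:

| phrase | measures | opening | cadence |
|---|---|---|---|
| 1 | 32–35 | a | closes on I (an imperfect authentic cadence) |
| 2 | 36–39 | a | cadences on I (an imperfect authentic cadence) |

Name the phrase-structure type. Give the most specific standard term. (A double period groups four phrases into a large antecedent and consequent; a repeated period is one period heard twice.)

Both phrases have the same opening (a) and the same cadence (imperfect authentic cadence): the second is a restatement, not a consequent, so this is a repeated phrase rather than a period.

repeated phrase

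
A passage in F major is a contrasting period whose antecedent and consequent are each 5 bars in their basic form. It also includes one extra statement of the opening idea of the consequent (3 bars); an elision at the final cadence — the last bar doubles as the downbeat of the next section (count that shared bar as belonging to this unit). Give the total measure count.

13 measures

Basic contrasting period: 5 + 5 = 10 bars.
10 (basic form) + 3 (extra statement) = 13.
The elision shares a bar with the next section but does not change this unit's count.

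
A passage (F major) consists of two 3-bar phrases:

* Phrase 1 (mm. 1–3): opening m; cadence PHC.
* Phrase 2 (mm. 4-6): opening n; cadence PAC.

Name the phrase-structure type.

Phrase 1 ends with a Phrygian half cadence (weaker) and phrase 2 with a perfect authentic cadence (stronger): antecedent + consequent = a period.
The two phrases open with different material (m / n), so the period is contrasting.

contrasting period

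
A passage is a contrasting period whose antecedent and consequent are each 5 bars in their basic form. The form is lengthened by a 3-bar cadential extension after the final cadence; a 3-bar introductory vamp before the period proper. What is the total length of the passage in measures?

Basic contrasting period: 5 + 5 = 10 bars.
10 (basic form) + 3 (cadential extension) + 3 (introduction) = 16.

16 measures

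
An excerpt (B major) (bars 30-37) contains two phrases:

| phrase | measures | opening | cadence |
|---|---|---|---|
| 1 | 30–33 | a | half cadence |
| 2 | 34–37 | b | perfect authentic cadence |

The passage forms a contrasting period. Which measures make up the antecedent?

measures 30–33

The phrase ending with the weaker cadence (half cadence) is the antecedent; the one ending more conclusively (perfect authentic cadence) is the consequent. The antecedent is measures 30–33.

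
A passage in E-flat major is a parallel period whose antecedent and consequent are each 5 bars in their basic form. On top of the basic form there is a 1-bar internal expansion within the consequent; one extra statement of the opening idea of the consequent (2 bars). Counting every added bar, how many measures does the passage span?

Basic parallel period: 5 + 5 = 10 bars.
10 (basic form) + 1 (internal expansion) + 2 (extra statement) = 13.

13 measures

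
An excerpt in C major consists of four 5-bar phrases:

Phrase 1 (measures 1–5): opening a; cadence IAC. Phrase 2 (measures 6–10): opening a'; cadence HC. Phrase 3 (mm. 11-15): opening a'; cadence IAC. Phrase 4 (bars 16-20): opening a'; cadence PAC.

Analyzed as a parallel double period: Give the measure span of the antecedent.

In a double period the four phrases pair into a large antecedent (phrases 1–2, ending half cadence) and a large consequent (phrases 3–4, ending perfect authentic cadence). The antecedent spans measures 1-10.

measures 1–10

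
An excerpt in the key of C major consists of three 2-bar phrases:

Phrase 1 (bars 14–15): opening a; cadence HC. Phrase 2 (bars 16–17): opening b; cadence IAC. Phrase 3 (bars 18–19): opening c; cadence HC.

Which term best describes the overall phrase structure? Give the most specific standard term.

The final phrase closes with a half cadence, which is not stronger than the preceding imperfect authentic cadence; the 3 phrases lack an overall antecedent–consequent design and so form a phrase group.

phrase group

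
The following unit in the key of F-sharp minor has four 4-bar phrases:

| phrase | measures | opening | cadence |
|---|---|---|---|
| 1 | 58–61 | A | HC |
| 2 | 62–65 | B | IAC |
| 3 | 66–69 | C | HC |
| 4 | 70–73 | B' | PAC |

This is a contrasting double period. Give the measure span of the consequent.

In a double period the first pair of phrases (ending imperfect authentic cadence) is the large antecedent and the second pair (ending perfect authentic cadence) is the large consequent; the consequent is measures 66–73.

measures 66–73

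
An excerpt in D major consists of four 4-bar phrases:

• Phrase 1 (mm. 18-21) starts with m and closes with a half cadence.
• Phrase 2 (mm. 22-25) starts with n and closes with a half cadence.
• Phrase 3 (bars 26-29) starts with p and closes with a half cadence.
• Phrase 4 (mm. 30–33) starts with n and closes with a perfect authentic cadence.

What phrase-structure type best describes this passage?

contrasting double period

Four phrases in two halves: the first half (bars 18-25) ends with a half cadence, the second (bars 26–33) with a perfect authentic cadence — a large antecedent–consequent pair, i.e. a double period.
Phrase 3 begins with different material from phrase 1, making it contrasting.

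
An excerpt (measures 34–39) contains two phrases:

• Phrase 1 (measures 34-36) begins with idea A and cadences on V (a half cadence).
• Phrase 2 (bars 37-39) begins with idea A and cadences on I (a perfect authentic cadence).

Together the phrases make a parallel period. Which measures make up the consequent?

The phrase ending with the weaker cadence (half cadence) is the antecedent; the one ending more conclusively (perfect authentic cadence) is the consequent. The consequent is measures 37–39.

measures 37–39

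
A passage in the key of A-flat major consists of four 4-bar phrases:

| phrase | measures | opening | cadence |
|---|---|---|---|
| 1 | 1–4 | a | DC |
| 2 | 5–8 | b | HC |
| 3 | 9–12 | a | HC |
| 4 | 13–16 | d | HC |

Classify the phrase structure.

Phrase 4 ends with a half cadence, no stronger than phrase 2's half cadence, so the four phrases do not form a double period; nor do phrases 3–4 duplicate 1–2, so it is not a repeated period. With no phrase reaching a conclusive cadence, the passage is a phrase group.

phrase group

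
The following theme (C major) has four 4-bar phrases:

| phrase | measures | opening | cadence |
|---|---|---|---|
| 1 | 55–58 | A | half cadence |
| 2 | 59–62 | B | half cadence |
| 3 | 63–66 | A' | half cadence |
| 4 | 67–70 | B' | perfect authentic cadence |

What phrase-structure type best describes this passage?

parallel double period

Four phrases in two halves: the first half (bars 55–62) ends with a half cadence, the second (mm. 63–70) with a perfect authentic cadence — a large antecedent–consequent pair, i.e. a double period.
Phrase 3 begins with the same material as phrase 1, making it parallel.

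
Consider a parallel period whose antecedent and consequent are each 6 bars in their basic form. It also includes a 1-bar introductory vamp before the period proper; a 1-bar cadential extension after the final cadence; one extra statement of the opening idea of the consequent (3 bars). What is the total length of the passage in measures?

17 measures

Basic parallel period: 6 + 6 = 12 bars.
12 (basic form) + 1 (introduction) + 1 (cadential extension) + 3 (extra statement) = 17.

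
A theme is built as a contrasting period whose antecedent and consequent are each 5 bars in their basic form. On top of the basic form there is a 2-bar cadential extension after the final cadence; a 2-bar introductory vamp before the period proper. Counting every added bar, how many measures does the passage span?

Basic contrasting period: 5 + 5 = 10 bars.
10 (basic form) + 2 (cadential extension) + 2 (introduction) = 14.

14 measures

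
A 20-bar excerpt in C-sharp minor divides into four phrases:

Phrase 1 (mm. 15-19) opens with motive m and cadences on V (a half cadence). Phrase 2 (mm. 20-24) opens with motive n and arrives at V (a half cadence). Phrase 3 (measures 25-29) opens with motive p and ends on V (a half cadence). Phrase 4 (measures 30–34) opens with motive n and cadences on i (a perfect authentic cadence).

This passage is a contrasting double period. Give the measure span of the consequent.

In a double period the four phrases pair into a large antecedent (phrases 1–2, ending half cadence) and a large consequent (phrases 3–4, ending perfect authentic cadence). The consequent spans mm. 25–34.

measures 25–34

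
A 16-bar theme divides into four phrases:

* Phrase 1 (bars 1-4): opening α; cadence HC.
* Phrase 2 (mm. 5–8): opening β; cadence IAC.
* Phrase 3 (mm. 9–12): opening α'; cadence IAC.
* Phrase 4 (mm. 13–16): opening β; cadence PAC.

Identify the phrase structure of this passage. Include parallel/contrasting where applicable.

parallel double period

Four phrases in two halves: the first half (bars 1-8) ends with an imperfect authentic cadence, the second (measures 9-16) with a perfect authentic cadence — a large antecedent–consequent pair, i.e. a double period.
Phrase 3 begins with the same material as phrase 1, making it parallel.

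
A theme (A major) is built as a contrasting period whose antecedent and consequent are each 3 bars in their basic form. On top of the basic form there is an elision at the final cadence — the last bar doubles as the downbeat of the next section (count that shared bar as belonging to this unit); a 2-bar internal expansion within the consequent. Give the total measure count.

8 measures

Basic contrasting period: 3 + 3 = 6 bars.
6 (basic form) + 2 (internal expansion) = 8.
The elision shares a bar with the next section but does not change this unit's count.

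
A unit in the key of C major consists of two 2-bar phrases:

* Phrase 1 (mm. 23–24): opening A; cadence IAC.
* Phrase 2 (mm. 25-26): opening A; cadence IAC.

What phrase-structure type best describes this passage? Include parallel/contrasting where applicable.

Both phrases have the same opening (A) and the same cadence (imperfect authentic cadence): the second is a restatement, not a consequent, so this is a repeated phrase rather than a period.

repeated phrase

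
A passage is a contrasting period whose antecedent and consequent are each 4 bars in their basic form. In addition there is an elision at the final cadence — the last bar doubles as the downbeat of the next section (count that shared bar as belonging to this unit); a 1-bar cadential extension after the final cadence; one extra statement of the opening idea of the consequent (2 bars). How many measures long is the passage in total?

11 measures

Basic contrasting period: 4 + 4 = 8 bars.
8 (basic form) + 1 (cadential extension) + 2 (extra statement) = 11.
The elision shares a bar with the next section but does not change this unit's count.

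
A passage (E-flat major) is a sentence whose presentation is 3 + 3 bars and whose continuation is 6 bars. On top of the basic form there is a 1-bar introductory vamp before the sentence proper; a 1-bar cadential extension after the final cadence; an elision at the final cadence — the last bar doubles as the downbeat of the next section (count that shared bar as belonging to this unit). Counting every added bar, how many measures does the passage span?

Basic sentence: 3 + 3 + 6 = 12 bars.
12 (basic form) + 1 (introduction) + 1 (cadential extension) = 14.
The elision shares a bar with the next section but does not change this unit's count.

14 measures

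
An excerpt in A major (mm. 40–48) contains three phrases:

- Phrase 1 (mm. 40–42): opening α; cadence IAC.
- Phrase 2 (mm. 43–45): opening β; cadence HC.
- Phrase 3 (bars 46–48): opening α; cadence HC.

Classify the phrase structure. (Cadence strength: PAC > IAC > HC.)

phrase group

The final phrase closes with a half cadence, which is not stronger than the preceding half cadence; the 3 phrases lack an overall antecedent–consequent design and so form a phrase group.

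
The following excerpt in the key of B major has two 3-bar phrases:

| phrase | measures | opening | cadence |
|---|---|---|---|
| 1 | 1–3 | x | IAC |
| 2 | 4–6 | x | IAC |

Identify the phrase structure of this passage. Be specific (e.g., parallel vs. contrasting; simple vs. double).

repeated phrase

Both phrases have the same opening (x) and the same cadence (imperfect authentic cadence): the second is a restatement, not a consequent, so this is a repeated phrase rather than a period.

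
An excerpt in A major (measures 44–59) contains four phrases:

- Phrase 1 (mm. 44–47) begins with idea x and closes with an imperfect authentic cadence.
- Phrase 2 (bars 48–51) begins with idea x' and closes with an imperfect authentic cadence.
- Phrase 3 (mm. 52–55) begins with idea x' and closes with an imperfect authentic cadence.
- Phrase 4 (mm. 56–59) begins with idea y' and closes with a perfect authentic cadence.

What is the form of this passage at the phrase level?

parallel double period

Four phrases in two halves: the first half (mm. 44–51) ends with an imperfect authentic cadence, the second (bars 52-59) with a perfect authentic cadence — a large antecedent–consequent pair, i.e. a double period.
Phrase 3 begins with the same material as phrase 1, making it parallel.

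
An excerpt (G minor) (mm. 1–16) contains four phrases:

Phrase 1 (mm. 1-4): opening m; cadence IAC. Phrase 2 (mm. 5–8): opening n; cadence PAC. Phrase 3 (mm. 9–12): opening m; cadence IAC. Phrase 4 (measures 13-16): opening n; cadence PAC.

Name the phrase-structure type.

repeated period

The cadence pattern IAC–PAC–IAC–PAC is weak–strong twice, and phrases 3–4 restate phrases 1–2: a period heard twice, not a double period (which would end weakly at phrase 2).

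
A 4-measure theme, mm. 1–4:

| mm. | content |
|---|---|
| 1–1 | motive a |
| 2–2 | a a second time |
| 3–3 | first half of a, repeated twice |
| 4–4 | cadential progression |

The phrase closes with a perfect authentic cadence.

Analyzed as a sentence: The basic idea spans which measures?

The presentation of a sentence is the basic idea (m. 1) plus its repetition (measure 2); the basic idea is therefore bar 1.

measures 1–1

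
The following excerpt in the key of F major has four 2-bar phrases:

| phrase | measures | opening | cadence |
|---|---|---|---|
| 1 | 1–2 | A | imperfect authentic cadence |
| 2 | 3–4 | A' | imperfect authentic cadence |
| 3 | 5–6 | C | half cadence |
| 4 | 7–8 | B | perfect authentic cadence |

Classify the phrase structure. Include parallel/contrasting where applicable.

Four phrases in two halves: the first half (bars 1–4) ends with an imperfect authentic cadence, the second (mm. 5-8) with a perfect authentic cadence — a large antecedent–consequent pair, i.e. a double period.
Phrase 3 begins with different material from phrase 1, making it contrasting.

contrasting double period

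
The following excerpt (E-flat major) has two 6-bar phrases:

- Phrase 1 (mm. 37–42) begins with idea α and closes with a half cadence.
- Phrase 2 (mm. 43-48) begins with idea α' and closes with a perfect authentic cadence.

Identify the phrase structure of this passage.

parallel period

Phrase 1 ends with a half cadence (weaker) and phrase 2 with a perfect authentic cadence (stronger): antecedent + consequent = a period.
The two phrases open with the same material (α / α'), so the period is parallel.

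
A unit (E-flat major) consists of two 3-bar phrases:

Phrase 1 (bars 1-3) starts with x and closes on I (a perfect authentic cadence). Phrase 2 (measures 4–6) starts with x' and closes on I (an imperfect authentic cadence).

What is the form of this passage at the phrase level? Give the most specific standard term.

The second phrase closes with an imperfect authentic cadence, which is not stronger than the first phrase's perfect authentic cadence; without a weak→strong cadential pair there is no antecedent–consequent relationship, so this is a phrase group rather than a period.

phrase group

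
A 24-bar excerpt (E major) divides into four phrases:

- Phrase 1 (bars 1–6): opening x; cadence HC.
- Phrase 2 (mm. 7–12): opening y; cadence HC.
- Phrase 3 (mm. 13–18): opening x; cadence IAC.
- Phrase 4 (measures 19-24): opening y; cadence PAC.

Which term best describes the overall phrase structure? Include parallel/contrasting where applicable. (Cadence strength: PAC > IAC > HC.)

parallel double period

Four phrases in two halves: the first half (measures 1–12) ends with a half cadence, the second (measures 13–24) with a perfect authentic cadence — a large antecedent–consequent pair, i.e. a double period.
Phrase 3 begins with the same material as phrase 1, making it parallel.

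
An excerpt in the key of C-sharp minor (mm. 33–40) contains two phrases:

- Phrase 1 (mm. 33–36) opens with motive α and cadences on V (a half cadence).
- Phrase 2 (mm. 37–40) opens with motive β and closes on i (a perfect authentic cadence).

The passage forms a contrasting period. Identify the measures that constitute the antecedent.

measures 33–36

The antecedent is the phrase ending with the weaker cadence (half cadence, phrase 1) and the consequent the one ending more conclusively (perfect authentic cadence, phrase 2); the antecedent is mm. 33–36.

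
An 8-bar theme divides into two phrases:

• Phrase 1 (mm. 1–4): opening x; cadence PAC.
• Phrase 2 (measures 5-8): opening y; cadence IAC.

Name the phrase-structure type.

The second phrase closes with an imperfect authentic cadence, which is not stronger than the first phrase's perfect authentic cadence; without a weak→strong cadential pair there is no antecedent–consequent relationship, so this is a phrase group rather than a period.

phrase group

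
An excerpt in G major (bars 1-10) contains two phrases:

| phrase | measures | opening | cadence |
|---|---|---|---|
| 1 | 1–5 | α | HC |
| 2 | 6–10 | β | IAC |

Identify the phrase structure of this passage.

contrasting period

Phrase 1 ends with a half cadence (weaker) and phrase 2 with an imperfect authentic cadence (stronger): antecedent + consequent = a period.
The two phrases open with different material (α / β), so the period is contrasting.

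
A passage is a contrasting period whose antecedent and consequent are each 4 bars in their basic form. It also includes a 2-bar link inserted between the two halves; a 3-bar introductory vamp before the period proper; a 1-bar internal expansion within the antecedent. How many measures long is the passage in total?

Basic contrasting period: 4 + 4 = 8 bars.
8 (basic form) + 2 (link) + 3 (introduction) + 1 (internal expansion) = 14.

14 measures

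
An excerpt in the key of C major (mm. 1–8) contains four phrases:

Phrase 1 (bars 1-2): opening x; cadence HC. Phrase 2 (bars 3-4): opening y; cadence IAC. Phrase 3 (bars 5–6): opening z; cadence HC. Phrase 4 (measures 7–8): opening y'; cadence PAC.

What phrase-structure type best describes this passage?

contrasting double period

Four phrases in two halves: the first half (mm. 1-4) ends with an imperfect authentic cadence, the second (mm. 5–8) with a perfect authentic cadence — a large antecedent–consequent pair, i.e. a double period.
Phrase 3 begins with different material from phrase 1, making it contrasting.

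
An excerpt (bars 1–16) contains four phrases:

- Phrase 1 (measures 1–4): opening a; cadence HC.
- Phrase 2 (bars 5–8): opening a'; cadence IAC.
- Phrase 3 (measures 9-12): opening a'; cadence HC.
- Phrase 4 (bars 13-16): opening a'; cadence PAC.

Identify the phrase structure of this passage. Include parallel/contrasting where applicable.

Four phrases in two halves: the first half (bars 1–8) ends with an imperfect authentic cadence, the second (bars 9–16) with a perfect authentic cadence — a large antecedent–consequent pair, i.e. a double period.
Phrase 3 begins with the same material as phrase 1, making it parallel.

parallel double period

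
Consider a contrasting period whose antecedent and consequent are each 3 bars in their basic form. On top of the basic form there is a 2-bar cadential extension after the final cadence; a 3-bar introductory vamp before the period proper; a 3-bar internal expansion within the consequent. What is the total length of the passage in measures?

Basic contrasting period: 3 + 3 = 6 bars.
6 (basic form) + 2 (cadential extension) + 3 (introduction) + 3 (internal expansion) = 14.

14 measures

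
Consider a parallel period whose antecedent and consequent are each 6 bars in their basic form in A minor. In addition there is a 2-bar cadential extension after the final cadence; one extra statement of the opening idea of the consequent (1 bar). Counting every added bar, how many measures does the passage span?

Basic parallel period: 6 + 6 = 12 bars.
12 (basic form) + 2 (cadential extension) + 1 (extra statement) = 15.

15 measures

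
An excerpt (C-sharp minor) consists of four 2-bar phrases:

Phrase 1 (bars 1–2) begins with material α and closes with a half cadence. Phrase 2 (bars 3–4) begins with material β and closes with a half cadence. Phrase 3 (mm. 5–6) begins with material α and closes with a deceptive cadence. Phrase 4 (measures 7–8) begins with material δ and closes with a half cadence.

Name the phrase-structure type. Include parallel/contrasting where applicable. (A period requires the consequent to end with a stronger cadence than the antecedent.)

Phrase 4 ends with a half cadence, no stronger than phrase 2's half cadence, so the four phrases do not form a double period; nor do phrases 3–4 duplicate 1–2, so it is not a repeated period. With no phrase reaching a conclusive cadence, the passage is a phrase group.

phrase group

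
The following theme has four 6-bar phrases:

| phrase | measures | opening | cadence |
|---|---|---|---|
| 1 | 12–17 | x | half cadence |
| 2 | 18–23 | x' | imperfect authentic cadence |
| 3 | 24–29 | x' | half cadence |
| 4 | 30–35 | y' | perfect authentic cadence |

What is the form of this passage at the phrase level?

parallel double period

Four phrases in two halves: the first half (bars 12–23) ends with an imperfect authentic cadence, the second (bars 24–35) with a perfect authentic cadence — a large antecedent–consequent pair, i.e. a double period.
Phrase 3 begins with the same material as phrase 1, making it parallel.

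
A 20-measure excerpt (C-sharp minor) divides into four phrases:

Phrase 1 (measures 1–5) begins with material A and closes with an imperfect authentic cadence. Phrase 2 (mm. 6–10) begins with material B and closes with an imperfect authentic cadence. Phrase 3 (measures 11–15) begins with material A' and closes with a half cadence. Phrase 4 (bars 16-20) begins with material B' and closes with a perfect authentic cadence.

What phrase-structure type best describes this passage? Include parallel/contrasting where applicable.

Four phrases in two halves: the first half (bars 1-10) ends with an imperfect authentic cadence, the second (bars 11–20) with a perfect authentic cadence — a large antecedent–consequent pair, i.e. a double period.
Phrase 3 begins with the same material as phrase 1, making it parallel.

parallel double period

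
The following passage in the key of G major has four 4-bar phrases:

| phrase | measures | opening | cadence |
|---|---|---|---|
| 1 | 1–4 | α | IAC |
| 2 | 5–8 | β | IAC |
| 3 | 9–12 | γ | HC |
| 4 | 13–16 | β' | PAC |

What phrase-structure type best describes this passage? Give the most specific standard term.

contrasting double period

Four phrases in two halves: the first half (mm. 1–8) ends with an imperfect authentic cadence, the second (bars 9–16) with a perfect authentic cadence — a large antecedent–consequent pair, i.e. a double period.
Phrase 3 begins with different material from phrase 1, making it contrasting.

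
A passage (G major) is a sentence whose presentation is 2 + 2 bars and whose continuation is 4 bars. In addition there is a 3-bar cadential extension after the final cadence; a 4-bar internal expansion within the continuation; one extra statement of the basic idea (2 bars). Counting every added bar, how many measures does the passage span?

17 measures

Basic sentence: 2 + 2 + 4 = 8 bars.
8 (basic form) + 3 (cadential extension) + 4 (internal expansion) + 2 (extra statement) = 17.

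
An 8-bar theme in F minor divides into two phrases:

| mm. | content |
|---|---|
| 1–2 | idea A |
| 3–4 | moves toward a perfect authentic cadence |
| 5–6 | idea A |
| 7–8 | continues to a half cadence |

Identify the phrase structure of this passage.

The second phrase closes with a half cadence, which is not stronger than the first phrase's perfect authentic cadence; without a weak→strong cadential pair there is no antecedent–consequent relationship, so this is a phrase group rather than a period.

phrase group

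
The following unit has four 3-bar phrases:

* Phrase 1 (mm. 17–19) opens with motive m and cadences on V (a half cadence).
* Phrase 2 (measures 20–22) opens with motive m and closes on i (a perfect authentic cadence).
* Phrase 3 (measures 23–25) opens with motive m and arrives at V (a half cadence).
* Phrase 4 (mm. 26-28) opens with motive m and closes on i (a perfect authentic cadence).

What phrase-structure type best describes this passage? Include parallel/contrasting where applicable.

The cadence pattern HC–PAC–HC–PAC is weak–strong twice, and phrases 3–4 restate phrases 1–2: a period heard twice, not a double period (which would end weakly at phrase 2).

repeated period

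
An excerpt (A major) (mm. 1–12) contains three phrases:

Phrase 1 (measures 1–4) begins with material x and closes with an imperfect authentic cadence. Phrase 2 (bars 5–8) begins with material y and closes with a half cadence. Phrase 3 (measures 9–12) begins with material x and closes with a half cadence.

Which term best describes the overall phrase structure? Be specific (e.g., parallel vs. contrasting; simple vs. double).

phrase group

The final phrase closes with a half cadence, which is not stronger than the preceding half cadence; the 3 phrases lack an overall antecedent–consequent design and so form a phrase group.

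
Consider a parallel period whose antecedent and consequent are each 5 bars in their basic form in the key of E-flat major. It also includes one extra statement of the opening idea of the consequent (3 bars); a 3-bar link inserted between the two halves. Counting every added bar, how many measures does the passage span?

Basic parallel period: 5 + 5 = 10 bars.
10 (basic form) + 3 (extra statement) + 3 (link) = 16.

16 measures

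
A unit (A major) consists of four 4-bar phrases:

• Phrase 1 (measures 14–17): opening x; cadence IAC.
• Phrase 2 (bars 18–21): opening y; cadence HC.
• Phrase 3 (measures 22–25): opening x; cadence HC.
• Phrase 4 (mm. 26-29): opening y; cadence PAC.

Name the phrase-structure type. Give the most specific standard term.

Four phrases in two halves: the first half (mm. 14–21) ends with a half cadence, the second (mm. 22–29) with a perfect authentic cadence — a large antecedent–consequent pair, i.e. a double period.
Phrase 3 begins with the same material as phrase 1, making it parallel.

parallel double period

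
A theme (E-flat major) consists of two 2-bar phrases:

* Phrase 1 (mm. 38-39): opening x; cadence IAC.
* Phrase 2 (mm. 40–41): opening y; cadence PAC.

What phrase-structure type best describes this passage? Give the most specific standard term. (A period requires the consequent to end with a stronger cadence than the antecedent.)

contrasting period

Phrase 1 ends with an imperfect authentic cadence (weaker) and phrase 2 with a perfect authentic cadence (stronger): antecedent + consequent = a period.
The two phrases open with different material (x / y), so the period is contrasting.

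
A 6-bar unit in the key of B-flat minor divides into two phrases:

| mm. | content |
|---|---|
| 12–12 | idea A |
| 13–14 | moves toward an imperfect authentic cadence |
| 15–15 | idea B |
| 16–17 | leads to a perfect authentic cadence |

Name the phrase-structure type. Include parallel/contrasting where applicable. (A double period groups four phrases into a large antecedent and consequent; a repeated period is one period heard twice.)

contrasting period

Phrase 1 ends with an imperfect authentic cadence (weaker) and phrase 2 with a perfect authentic cadence (stronger): antecedent + consequent = a period.
The two phrases open with different material (A / B), so the period is contrasting.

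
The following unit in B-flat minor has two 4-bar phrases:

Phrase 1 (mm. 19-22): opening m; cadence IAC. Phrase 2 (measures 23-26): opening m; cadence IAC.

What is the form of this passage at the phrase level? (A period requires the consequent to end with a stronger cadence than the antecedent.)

Both phrases have the same opening (m) and the same cadence (imperfect authentic cadence): the second is a restatement, not a consequent, so this is a repeated phrase rather than a period.

repeated phrase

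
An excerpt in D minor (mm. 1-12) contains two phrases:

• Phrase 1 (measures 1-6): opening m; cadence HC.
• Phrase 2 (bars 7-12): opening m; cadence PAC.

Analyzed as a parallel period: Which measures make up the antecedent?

measures 1–6

The antecedent is the phrase ending with the weaker cadence (half cadence, phrase 1) and the consequent the one ending more conclusively (perfect authentic cadence, phrase 2); the antecedent is mm. 1-6.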